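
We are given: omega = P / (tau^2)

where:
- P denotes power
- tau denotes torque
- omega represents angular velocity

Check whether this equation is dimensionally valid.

No

P (power) has dimensions [L^2 M T^-3].
tau (torque) has dimensions [L^2 M T^-2].
omega (angular velocity) has dimensions [T^-1].

Left side: [T^-1]
Right side: [L^-2 M^-1 T]

The two sides have different dimensions, so the equation is NOT dimensionally consistent.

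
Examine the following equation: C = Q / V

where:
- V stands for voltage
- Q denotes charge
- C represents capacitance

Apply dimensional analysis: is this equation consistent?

Yes

V (voltage) has dimensions [I^-1 L^2 M T^-3].
Q (charge) has dimensions [I T].
C (capacitance) has dimensions [I^2 L^-2 M^-1 T^4].

Left side: [I^2 L^-2 M^-1 T^4]
Right side: [I^2 L^-2 M^-1 T^4]

Both sides have the same dimensions, so the equation is dimensionally consistent.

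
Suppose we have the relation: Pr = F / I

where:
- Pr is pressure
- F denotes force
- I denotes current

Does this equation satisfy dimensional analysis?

No

Pr (pressure) has dimensions [L^-1 M T^-2].
F (force) has dimensions [L M T^-2].
I (current) has dimensions [I].

Left side: [L^-1 M T^-2]
Right side: [I^-1 L M T^-2]

The two sides have different dimensions, so the equation is NOT dimensionally consistent.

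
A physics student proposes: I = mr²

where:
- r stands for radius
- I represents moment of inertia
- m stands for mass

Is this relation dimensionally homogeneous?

Yes

r (radius) has dimensions [L].
I (moment of inertia) has dimensions [L^2 M].
m (mass) has dimensions [M].

Left side: [L^2 M]
Right side: [L^2 M]

Both sides have the same dimensions, so the equation is dimensionally consistent.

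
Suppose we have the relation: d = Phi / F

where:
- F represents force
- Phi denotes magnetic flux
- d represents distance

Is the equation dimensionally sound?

No

F (force) has dimensions [L M T^-2].
Phi (magnetic flux) has dimensions [I^-1 L^2 M T^-2].
d (distance) has dimensions [L].

Left side: [L]
Right side: [I^-1 L]

The two sides have different dimensions, so the equation is NOT dimensionally consistent.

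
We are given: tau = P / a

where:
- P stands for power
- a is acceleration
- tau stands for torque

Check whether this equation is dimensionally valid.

No

P (power) has dimensions [L^2 M T^-3].
a (acceleration) has dimensions [L T^-2].
tau (torque) has dimensions [L^2 M T^-2].

Left side: [L^2 M T^-2]
Right side: [L M T^-1]

The two sides have different dimensions, so the equation is NOT dimensionally consistent.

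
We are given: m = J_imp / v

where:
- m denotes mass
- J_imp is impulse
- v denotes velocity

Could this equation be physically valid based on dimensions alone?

Yes

m (mass) has dimensions [M].
J_imp (impulse) has dimensions [L M T^-1].
v (velocity) has dimensions [L T^-1].

Left side: [M]
Right side: [M]

Both sides have the same dimensions, so the equation is dimensionally consistent.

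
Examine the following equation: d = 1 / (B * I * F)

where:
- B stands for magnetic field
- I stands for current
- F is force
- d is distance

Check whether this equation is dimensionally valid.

No

B (magnetic field) has dimensions [I^-1 M T^-2].
I (current) has dimensions [I].
F (force) has dimensions [L M T^-2].
d (distance) has dimensions [L].

Left side: [L]
Right side: [L^-1 M^-2 T^4]

The two sides have different dimensions, so the equation is NOT dimensionally consistent.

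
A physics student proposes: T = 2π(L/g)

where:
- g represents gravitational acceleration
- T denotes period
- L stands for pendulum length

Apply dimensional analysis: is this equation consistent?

No

g (gravitational acceleration) has dimensions [L T^-2].
T (period) has dimensions [T].
L (pendulum length) has dimensions [L].

Left side: [T]
Right side: [T^2]

The two sides have different dimensions, so the equation is NOT dimensionally consistent.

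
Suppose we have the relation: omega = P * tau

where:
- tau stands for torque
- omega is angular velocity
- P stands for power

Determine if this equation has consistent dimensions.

No

tau (torque) has dimensions [L^2 M T^-2].
omega (angular velocity) has dimensions [T^-1].
P (power) has dimensions [L^2 M T^-3].

Left side: [T^-1]
Right side: [L^4 M^2 T^-5]

The two sides have different dimensions, so the equation is NOT dimensionally consistent.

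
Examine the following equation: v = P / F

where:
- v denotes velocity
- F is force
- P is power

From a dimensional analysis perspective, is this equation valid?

Yes

v (velocity) has dimensions [L T^-1].
F (force) has dimensions [L M T^-2].
P (power) has dimensions [L^2 M T^-3].

Left side: [L T^-1]
Right side: [L T^-1]

Both sides have the same dimensions, so the equation is dimensionally consistent.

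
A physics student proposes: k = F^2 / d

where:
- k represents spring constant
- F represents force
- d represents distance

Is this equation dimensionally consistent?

No

k (spring constant) has dimensions [M T^-2].
F (force) has dimensions [L M T^-2].
d (distance) has dimensions [L].

Left side: [M T^-2]
Right side: [L M^2 T^-4]

The two sides have different dimensions, so the equation is NOT dimensionally consistent.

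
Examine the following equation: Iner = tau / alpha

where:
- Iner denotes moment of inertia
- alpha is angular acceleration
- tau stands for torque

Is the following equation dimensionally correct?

Yes

Iner (moment of inertia) has dimensions [L^2 M].
alpha (angular acceleration) has dimensions [T^-2].
tau (torque) has dimensions [L^2 M T^-2].

Left side: [L^2 M]
Right side: [L^2 M]

Both sides have the same dimensions, so the equation is dimensionally consistent.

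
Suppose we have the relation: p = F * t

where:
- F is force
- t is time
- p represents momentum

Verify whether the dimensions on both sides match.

Yes

F (force) has dimensions [L M T^-2].
t (time) has dimensions [T].
p (momentum) has dimensions [L M T^-1].

Left side: [L M T^-1]
Right side: [L M T^-1]

Both sides have the same dimensions, so the equation is dimensionally consistent.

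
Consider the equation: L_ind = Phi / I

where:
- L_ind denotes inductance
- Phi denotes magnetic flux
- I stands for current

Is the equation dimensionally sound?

Yes

L_ind (inductance) has dimensions [I^-2 L^2 M T^-2].
Phi (magnetic flux) has dimensions [I^-1 L^2 M T^-2].
I (current) has dimensions [I].

Left side: [I^-2 L^2 M T^-2]
Right side: [I^-2 L^2 M T^-2]

Both sides have the same dimensions, so the equation is dimensionally consistent.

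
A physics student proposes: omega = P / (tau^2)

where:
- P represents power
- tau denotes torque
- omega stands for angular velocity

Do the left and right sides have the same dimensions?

No

P (power) has dimensions [L^2 M T^-3].
tau (torque) has dimensions [L^2 M T^-2].
omega (angular velocity) has dimensions [T^-1].

Left side: [T^-1]
Right side: [L^-2 M^-1 T]

The two sides have different dimensions, so the equation is NOT dimensionally consistent.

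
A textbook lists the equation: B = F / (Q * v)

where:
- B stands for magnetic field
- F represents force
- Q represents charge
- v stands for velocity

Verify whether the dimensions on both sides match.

Yes

B (magnetic field) has dimensions [I^-1 M T^-2].
F (force) has dimensions [L M T^-2].
Q (charge) has dimensions [I T].
v (velocity) has dimensions [L T^-1].

Left side: [I^-1 M T^-2]
Right side: [I^-1 M T^-2]

Both sides have the same dimensions, so the equation is dimensionally consistent.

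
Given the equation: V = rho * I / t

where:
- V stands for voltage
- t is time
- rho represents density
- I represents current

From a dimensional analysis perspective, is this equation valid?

No

V (voltage) has dimensions [I^-1 L^2 M T^-3].
t (time) has dimensions [T].
rho (density) has dimensions [L^-3 M].
I (current) has dimensions [I].

Left side: [I^-1 L^2 M T^-3]
Right side: [I L^-3 M T^-1]

The two sides have different dimensions, so the equation is NOT dimensionally consistent.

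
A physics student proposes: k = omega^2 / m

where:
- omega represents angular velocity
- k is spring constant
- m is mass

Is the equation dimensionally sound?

No

omega (angular velocity) has dimensions [T^-1].
k (spring constant) has dimensions [M T^-2].
m (mass) has dimensions [M].

Left side: [M T^-2]
Right side: [M^-1 T^-2]

The two sides have different dimensions, so the equation is NOT dimensionally consistent.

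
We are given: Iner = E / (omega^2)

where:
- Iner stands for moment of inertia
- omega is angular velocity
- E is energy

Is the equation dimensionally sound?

Yes

Iner (moment of inertia) has dimensions [L^2 M].
omega (angular velocity) has dimensions [T^-1].
E (energy) has dimensions [L^2 M T^-2].

Left side: [L^2 M]
Right side: [L^2 M]

Both sides have the same dimensions, so the equation is dimensionally consistent.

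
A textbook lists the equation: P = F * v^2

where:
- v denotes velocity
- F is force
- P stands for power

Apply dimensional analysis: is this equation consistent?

No

v (velocity) has dimensions [L T^-1].
F (force) has dimensions [L M T^-2].
P (power) has dimensions [L^2 M T^-3].

Left side: [L^2 M T^-3]
Right side: [L^3 M T^-4]

The two sides have different dimensions, so the equation is NOT dimensionally consistent.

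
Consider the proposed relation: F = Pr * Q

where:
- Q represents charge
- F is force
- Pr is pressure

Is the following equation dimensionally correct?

No

Q (charge) has dimensions [I T].
F (force) has dimensions [L M T^-2].
Pr (pressure) has dimensions [L^-1 M T^-2].

Left side: [L M T^-2]
Right side: [I L^-1 M T^-1]

The two sides have different dimensions, so the equation is NOT dimensionally consistent.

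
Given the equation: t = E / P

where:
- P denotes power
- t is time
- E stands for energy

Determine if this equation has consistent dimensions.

Yes

P (power) has dimensions [L^2 M T^-3].
t (time) has dimensions [T].
E (energy) has dimensions [L^2 M T^-2].

Left side: [T]
Right side: [T]

Both sides have the same dimensions, so the equation is dimensionally consistent.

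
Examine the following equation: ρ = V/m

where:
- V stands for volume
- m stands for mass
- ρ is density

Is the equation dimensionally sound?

No

V (volume) has dimensions [L^3].
m (mass) has dimensions [M].
ρ (density) has dimensions [L^-3 M].

Left side: [L^-3 M]
Right side: [L^3 M^-1]

The two sides have different dimensions, so the equation is NOT dimensionally consistent.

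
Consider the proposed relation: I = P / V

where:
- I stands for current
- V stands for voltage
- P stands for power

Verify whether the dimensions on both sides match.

Yes

I (current) has dimensions [I].
V (voltage) has dimensions [I^-1 L^2 M T^-3].
P (power) has dimensions [L^2 M T^-3].

Left side: [I]
Right side: [I]

Both sides have the same dimensions, so the equation is dimensionally consistent.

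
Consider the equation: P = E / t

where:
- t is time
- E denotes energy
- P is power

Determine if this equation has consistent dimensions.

Yes

t (time) has dimensions [T].
E (energy) has dimensions [L^2 M T^-2].
P (power) has dimensions [L^2 M T^-3].

Left side: [L^2 M T^-3]
Right side: [L^2 M T^-3]

Both sides have the same dimensions, so the equation is dimensionally consistent.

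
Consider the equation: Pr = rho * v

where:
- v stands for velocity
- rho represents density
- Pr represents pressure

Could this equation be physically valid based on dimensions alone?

No

v (velocity) has dimensions [L T^-1].
rho (density) has dimensions [L^-3 M].
Pr (pressure) has dimensions [L^-1 M T^-2].

Left side: [L^-1 M T^-2]
Right side: [L^-2 M T^-1]

The two sides have different dimensions, so the equation is NOT dimensionally consistent.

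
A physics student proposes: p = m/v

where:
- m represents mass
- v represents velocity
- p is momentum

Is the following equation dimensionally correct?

No

m (mass) has dimensions [M].
v (velocity) has dimensions [L T^-1].
p (momentum) has dimensions [L M T^-1].

Left side: [L M T^-1]
Right side: [L^-1 M T]

The two sides have different dimensions, so the equation is NOT dimensionally consistent.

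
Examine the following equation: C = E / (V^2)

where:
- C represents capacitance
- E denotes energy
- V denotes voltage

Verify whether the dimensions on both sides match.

Yes

C (capacitance) has dimensions [I^2 L^-2 M^-1 T^4].
E (energy) has dimensions [L^2 M T^-2].
V (voltage) has dimensions [I^-1 L^2 M T^-3].

Left side: [I^2 L^-2 M^-1 T^4]
Right side: [I^2 L^-2 M^-1 T^4]

Both sides have the same dimensions, so the equation is dimensionally consistent.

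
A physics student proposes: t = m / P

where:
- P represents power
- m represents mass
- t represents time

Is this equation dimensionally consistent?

No

P (power) has dimensions [L^2 M T^-3].
m (mass) has dimensions [M].
t (time) has dimensions [T].

Left side: [T]
Right side: [L^-2 T^3]

The two sides have different dimensions, so the equation is NOT dimensionally consistent.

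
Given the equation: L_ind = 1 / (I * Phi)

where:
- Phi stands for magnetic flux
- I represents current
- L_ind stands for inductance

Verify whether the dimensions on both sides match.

No

Phi (magnetic flux) has dimensions [I^-1 L^2 M T^-2].
I (current) has dimensions [I].
L_ind (inductance) has dimensions [I^-2 L^2 M T^-2].

Left side: [I^-2 L^2 M T^-2]
Right side: [L^-2 M^-1 T^2]

The two sides have different dimensions, so the equation is NOT dimensionally consistent.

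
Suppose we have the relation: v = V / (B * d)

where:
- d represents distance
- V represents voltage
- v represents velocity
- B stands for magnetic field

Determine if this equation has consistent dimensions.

Yes

d (distance) has dimensions [L].
V (voltage) has dimensions [I^-1 L^2 M T^-3].
v (velocity) has dimensions [L T^-1].
B (magnetic field) has dimensions [I^-1 M T^-2].

Left side: [L T^-1]
Right side: [L T^-1]

Both sides have the same dimensions, so the equation is dimensionally consistent.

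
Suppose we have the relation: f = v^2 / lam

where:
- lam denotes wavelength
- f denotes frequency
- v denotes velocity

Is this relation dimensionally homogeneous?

No

lam (wavelength) has dimensions [L].
f (frequency) has dimensions [T^-1].
v (velocity) has dimensions [L T^-1].

Left side: [T^-1]
Right side: [L T^-2]

The two sides have different dimensions, so the equation is NOT dimensionally consistent.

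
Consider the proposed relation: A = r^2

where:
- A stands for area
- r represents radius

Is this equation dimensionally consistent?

Yes

A (area) has dimensions [L^2].
r (radius) has dimensions [L].

Left side: [L^2]
Right side: [L^2]

Both sides have the same dimensions, so the equation is dimensionally consistent.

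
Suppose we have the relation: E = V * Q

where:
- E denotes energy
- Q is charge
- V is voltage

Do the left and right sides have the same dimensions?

Yes

E (energy) has dimensions [L^2 M T^-2].
Q (charge) has dimensions [I T].
V (voltage) has dimensions [I^-1 L^2 M T^-3].

Left side: [L^2 M T^-2]
Right side: [L^2 M T^-2]

Both sides have the same dimensions, so the equation is dimensionally consistent.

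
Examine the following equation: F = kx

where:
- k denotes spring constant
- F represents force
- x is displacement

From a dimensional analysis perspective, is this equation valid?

Yes

k (spring constant) has dimensions [M T^-2].
F (force) has dimensions [L M T^-2].
x (displacement) has dimensions [L].

Left side: [L M T^-2]
Right side: [L M T^-2]

Both sides have the same dimensions, so the equation is dimensionally consistent.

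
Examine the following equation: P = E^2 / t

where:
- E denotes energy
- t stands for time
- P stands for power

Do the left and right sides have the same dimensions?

No

E (energy) has dimensions [L^2 M T^-2].
t (time) has dimensions [T].
P (power) has dimensions [L^2 M T^-3].

Left side: [L^2 M T^-3]
Right side: [L^4 M^2 T^-5]

The two sides have different dimensions, so the equation is NOT dimensionally consistent.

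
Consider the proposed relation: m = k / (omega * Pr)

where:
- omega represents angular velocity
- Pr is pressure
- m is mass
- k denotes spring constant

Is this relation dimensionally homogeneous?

No

omega (angular velocity) has dimensions [T^-1].
Pr (pressure) has dimensions [L^-1 M T^-2].
m (mass) has dimensions [M].
k (spring constant) has dimensions [M T^-2].

Left side: [M]
Right side: [L T]

The two sides have different dimensions, so the equation is NOT dimensionally consistent.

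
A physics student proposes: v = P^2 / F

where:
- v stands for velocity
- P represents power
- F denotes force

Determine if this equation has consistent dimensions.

No

v (velocity) has dimensions [L T^-1].
P (power) has dimensions [L^2 M T^-3].
F (force) has dimensions [L M T^-2].

Left side: [L T^-1]
Right side: [L^3 M T^-4]

The two sides have different dimensions, so the equation is NOT dimensionally consistent.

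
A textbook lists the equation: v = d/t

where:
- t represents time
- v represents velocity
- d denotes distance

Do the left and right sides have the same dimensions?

Yes

t (time) has dimensions [T].
v (velocity) has dimensions [L T^-1].
d (distance) has dimensions [L].

Left side: [L T^-1]
Right side: [L T^-1]

Both sides have the same dimensions, so the equation is dimensionally consistent.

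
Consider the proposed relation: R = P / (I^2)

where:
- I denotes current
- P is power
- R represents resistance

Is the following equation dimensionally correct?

Yes

I (current) has dimensions [I].
P (power) has dimensions [L^2 M T^-3].
R (resistance) has dimensions [I^-2 L^2 M T^-3].

Left side: [I^-2 L^2 M T^-3]
Right side: [I^-2 L^2 M T^-3]

Both sides have the same dimensions, so the equation is dimensionally consistent.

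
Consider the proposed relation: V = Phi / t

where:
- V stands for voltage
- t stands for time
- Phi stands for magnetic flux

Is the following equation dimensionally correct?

Yes

V (voltage) has dimensions [I^-1 L^2 M T^-3].
t (time) has dimensions [T].
Phi (magnetic flux) has dimensions [I^-1 L^2 M T^-2].

Left side: [I^-1 L^2 M T^-3]
Right side: [I^-1 L^2 M T^-3]

Both sides have the same dimensions, so the equation is dimensionally consistent.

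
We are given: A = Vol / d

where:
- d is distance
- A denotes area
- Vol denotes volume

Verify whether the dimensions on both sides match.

Yes

d (distance) has dimensions [L].
A (area) has dimensions [L^2].
Vol (volume) has dimensions [L^3].

Left side: [L^2]
Right side: [L^2]

Both sides have the same dimensions, so the equation is dimensionally consistent.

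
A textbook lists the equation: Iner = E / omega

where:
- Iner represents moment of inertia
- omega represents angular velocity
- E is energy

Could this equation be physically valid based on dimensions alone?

No

Iner (moment of inertia) has dimensions [L^2 M].
omega (angular velocity) has dimensions [T^-1].
E (energy) has dimensions [L^2 M T^-2].

Left side: [L^2 M]
Right side: [L^2 M T^-1]

The two sides have different dimensions, so the equation is NOT dimensionally consistent.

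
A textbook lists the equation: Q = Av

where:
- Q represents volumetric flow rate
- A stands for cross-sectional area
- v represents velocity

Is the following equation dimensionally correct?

Yes

Q (volumetric flow rate) has dimensions [L^3 T^-1].
A (cross-sectional area) has dimensions [L^2].
v (velocity) has dimensions [L T^-1].

Left side: [L^3 T^-1]
Right side: [L^3 T^-1]

Both sides have the same dimensions, so the equation is dimensionally consistent.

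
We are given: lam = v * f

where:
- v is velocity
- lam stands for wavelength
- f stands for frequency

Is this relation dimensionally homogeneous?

No

v (velocity) has dimensions [L T^-1].
lam (wavelength) has dimensions [L].
f (frequency) has dimensions [T^-1].

Left side: [L]
Right side: [L T^-2]

The two sides have different dimensions, so the equation is NOT dimensionally consistent.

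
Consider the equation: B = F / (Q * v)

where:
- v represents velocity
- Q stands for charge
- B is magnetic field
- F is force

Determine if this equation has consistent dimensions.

Yes

v (velocity) has dimensions [L T^-1].
Q (charge) has dimensions [I T].
B (magnetic field) has dimensions [I^-1 M T^-2].
F (force) has dimensions [L M T^-2].

Left side: [I^-1 M T^-2]
Right side: [I^-1 M T^-2]

Both sides have the same dimensions, so the equation is dimensionally consistent.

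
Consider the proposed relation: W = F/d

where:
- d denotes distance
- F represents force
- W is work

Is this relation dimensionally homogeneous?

No

d (distance) has dimensions [L].
F (force) has dimensions [L M T^-2].
W (work) has dimensions [L^2 M T^-2].

Left side: [L^2 M T^-2]
Right side: [M T^-2]

The two sides have different dimensions, so the equation is NOT dimensionally consistent.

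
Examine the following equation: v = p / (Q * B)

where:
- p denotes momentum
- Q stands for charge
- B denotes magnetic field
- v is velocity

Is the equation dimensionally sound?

No

p (momentum) has dimensions [L M T^-1].
Q (charge) has dimensions [I T].
B (magnetic field) has dimensions [I^-1 M T^-2].
v (velocity) has dimensions [L T^-1].

Left side: [L T^-1]
Right side: [L]

The two sides have different dimensions, so the equation is NOT dimensionally consistent.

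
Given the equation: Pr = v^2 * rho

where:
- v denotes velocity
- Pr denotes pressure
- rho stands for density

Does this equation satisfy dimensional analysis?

Yes

v (velocity) has dimensions [L T^-1].
Pr (pressure) has dimensions [L^-1 M T^-2].
rho (density) has dimensions [L^-3 M].

Left side: [L^-1 M T^-2]
Right side: [L^-1 M T^-2]

Both sides have the same dimensions, so the equation is dimensionally consistent.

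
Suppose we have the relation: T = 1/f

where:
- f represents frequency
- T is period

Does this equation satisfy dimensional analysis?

Yes

f (frequency) has dimensions [T^-1].
T (period) has dimensions [T].

Left side: [T]
Right side: [T]

Both sides have the same dimensions, so the equation is dimensionally consistent.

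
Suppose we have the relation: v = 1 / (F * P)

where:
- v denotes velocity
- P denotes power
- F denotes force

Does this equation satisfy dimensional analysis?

No

v (velocity) has dimensions [L T^-1].
P (power) has dimensions [L^2 M T^-3].
F (force) has dimensions [L M T^-2].

Left side: [L T^-1]
Right side: [L^-3 M^-2 T^5]

The two sides have different dimensions, so the equation is NOT dimensionally consistent.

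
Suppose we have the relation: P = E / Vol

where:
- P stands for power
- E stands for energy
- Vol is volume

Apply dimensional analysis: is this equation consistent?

No

P (power) has dimensions [L^2 M T^-3].
E (energy) has dimensions [L^2 M T^-2].
Vol (volume) has dimensions [L^3].

Left side: [L^2 M T^-3]
Right side: [L^-1 M T^-2]

The two sides have different dimensions, so the equation is NOT dimensionally consistent.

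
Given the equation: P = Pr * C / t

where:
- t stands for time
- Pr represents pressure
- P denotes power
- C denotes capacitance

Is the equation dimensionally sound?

No

t (time) has dimensions [T].
Pr (pressure) has dimensions [L^-1 M T^-2].
P (power) has dimensions [L^2 M T^-3].
C (capacitance) has dimensions [I^2 L^-2 M^-1 T^4].

Left side: [L^2 M T^-3]
Right side: [I^2 L^-3 T]

The two sides have different dimensions, so the equation is NOT dimensionally consistent.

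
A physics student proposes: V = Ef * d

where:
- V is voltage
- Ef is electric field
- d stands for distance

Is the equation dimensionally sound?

Yes

V (voltage) has dimensions [I^-1 L^2 M T^-3].
Ef (electric field) has dimensions [I^-1 L M T^-3].
d (distance) has dimensions [L].

Left side: [I^-1 L^2 M T^-3]
Right side: [I^-1 L^2 M T^-3]

Both sides have the same dimensions, so the equation is dimensionally consistent.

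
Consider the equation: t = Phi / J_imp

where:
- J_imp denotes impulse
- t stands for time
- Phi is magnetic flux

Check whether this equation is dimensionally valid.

No

J_imp (impulse) has dimensions [L M T^-1].
t (time) has dimensions [T].
Phi (magnetic flux) has dimensions [I^-1 L^2 M T^-2].

Left side: [T]
Right side: [I^-1 L T^-1]

The two sides have different dimensions, so the equation is NOT dimensionally consistent.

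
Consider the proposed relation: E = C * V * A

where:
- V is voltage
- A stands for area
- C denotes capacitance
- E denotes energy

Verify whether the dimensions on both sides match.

No

V (voltage) has dimensions [I^-1 L^2 M T^-3].
A (area) has dimensions [L^2].
C (capacitance) has dimensions [I^2 L^-2 M^-1 T^4].
E (energy) has dimensions [L^2 M T^-2].

Left side: [L^2 M T^-2]
Right side: [I L^2 T]

The two sides have different dimensions, so the equation is NOT dimensionally consistent.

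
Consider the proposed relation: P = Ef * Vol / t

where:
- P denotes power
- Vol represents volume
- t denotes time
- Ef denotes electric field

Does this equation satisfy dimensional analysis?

No

P (power) has dimensions [L^2 M T^-3].
Vol (volume) has dimensions [L^3].
t (time) has dimensions [T].
Ef (electric field) has dimensions [I^-1 L M T^-3].

Left side: [L^2 M T^-3]
Right side: [I^-1 L^4 M T^-4]

The two sides have different dimensions, so the equation is NOT dimensionally consistent.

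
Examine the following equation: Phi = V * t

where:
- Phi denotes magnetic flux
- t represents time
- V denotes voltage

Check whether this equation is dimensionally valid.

Yes

Phi (magnetic flux) has dimensions [I^-1 L^2 M T^-2].
t (time) has dimensions [T].
V (voltage) has dimensions [I^-1 L^2 M T^-3].

Left side: [I^-1 L^2 M T^-2]
Right side: [I^-1 L^2 M T^-2]

Both sides have the same dimensions, so the equation is dimensionally consistent.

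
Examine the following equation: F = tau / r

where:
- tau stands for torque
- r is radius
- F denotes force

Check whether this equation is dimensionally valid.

Yes

tau (torque) has dimensions [L^2 M T^-2].
r (radius) has dimensions [L].
F (force) has dimensions [L M T^-2].

Left side: [L M T^-2]
Right side: [L M T^-2]

Both sides have the same dimensions, so the equation is dimensionally consistent.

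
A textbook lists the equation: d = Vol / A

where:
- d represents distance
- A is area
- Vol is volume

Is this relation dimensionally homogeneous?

Yes

d (distance) has dimensions [L].
A (area) has dimensions [L^2].
Vol (volume) has dimensions [L^3].

Left side: [L]
Right side: [L]

Both sides have the same dimensions, so the equation is dimensionally consistent.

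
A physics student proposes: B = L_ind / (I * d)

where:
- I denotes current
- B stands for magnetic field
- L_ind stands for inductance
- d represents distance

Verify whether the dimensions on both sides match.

No

I (current) has dimensions [I].
B (magnetic field) has dimensions [I^-1 M T^-2].
L_ind (inductance) has dimensions [I^-2 L^2 M T^-2].
d (distance) has dimensions [L].

Left side: [I^-1 M T^-2]
Right side: [I^-3 L M T^-2]

The two sides have different dimensions, so the equation is NOT dimensionally consistent.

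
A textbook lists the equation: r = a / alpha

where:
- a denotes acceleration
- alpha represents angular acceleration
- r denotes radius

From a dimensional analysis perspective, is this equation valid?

Yes

a (acceleration) has dimensions [L T^-2].
alpha (angular acceleration) has dimensions [T^-2].
r (radius) has dimensions [L].

Left side: [L]
Right side: [L]

Both sides have the same dimensions, so the equation is dimensionally consistent.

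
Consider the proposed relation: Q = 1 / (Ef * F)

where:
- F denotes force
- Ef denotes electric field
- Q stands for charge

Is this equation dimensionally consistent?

No

F (force) has dimensions [L M T^-2].
Ef (electric field) has dimensions [I^-1 L M T^-3].
Q (charge) has dimensions [I T].

Left side: [I T]
Right side: [I L^-2 M^-2 T^5]

The two sides have different dimensions, so the equation is NOT dimensionally consistent.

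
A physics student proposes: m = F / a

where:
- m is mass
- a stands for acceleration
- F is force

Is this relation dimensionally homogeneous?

Yes

m (mass) has dimensions [M].
a (acceleration) has dimensions [L T^-2].
F (force) has dimensions [L M T^-2].

Left side: [M]
Right side: [M]

Both sides have the same dimensions, so the equation is dimensionally consistent.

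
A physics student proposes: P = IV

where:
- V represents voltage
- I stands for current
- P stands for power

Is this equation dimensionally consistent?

Yes

V (voltage) has dimensions [I^-1 L^2 M T^-3].
I (current) has dimensions [I].
P (power) has dimensions [L^2 M T^-3].

Left side: [L^2 M T^-3]
Right side: [L^2 M T^-3]

Both sides have the same dimensions, so the equation is dimensionally consistent.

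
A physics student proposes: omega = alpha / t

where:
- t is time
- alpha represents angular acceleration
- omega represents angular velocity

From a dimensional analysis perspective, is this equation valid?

No

t (time) has dimensions [T].
alpha (angular acceleration) has dimensions [T^-2].
omega (angular velocity) has dimensions [T^-1].

Left side: [T^-1]
Right side: [T^-3]

The two sides have different dimensions, so the equation is NOT dimensionally consistent.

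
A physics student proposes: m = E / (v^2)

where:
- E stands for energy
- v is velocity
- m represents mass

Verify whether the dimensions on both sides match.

Yes

E (energy) has dimensions [L^2 M T^-2].
v (velocity) has dimensions [L T^-1].
m (mass) has dimensions [M].

Left side: [M]
Right side: [M]

Both sides have the same dimensions, so the equation is dimensionally consistent.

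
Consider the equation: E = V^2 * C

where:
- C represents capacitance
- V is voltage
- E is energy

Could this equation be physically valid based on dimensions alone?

Yes

C (capacitance) has dimensions [I^2 L^-2 M^-1 T^4].
V (voltage) has dimensions [I^-1 L^2 M T^-3].
E (energy) has dimensions [L^2 M T^-2].

Left side: [L^2 M T^-2]
Right side: [L^2 M T^-2]

Both sides have the same dimensions, so the equation is dimensionally consistent.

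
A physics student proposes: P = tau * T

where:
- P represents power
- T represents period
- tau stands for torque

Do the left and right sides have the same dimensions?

No

P (power) has dimensions [L^2 M T^-3].
T (period) has dimensions [T].
tau (torque) has dimensions [L^2 M T^-2].

Left side: [L^2 M T^-3]
Right side: [L^2 M T^-1]

The two sides have different dimensions, so the equation is NOT dimensionally consistent.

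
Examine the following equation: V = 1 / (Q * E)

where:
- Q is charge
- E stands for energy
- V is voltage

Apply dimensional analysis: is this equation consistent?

No

Q (charge) has dimensions [I T].
E (energy) has dimensions [L^2 M T^-2].
V (voltage) has dimensions [I^-1 L^2 M T^-3].

Left side: [I^-1 L^2 M T^-3]
Right side: [I^-1 L^-2 M^-1 T]

The two sides have different dimensions, so the equation is NOT dimensionally consistent.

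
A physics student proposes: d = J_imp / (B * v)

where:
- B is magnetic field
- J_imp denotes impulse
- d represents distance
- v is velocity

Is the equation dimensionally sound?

No

B (magnetic field) has dimensions [I^-1 M T^-2].
J_imp (impulse) has dimensions [L M T^-1].
d (distance) has dimensions [L].
v (velocity) has dimensions [L T^-1].

Left side: [L]
Right side: [I T^2]

The two sides have different dimensions, so the equation is NOT dimensionally consistent.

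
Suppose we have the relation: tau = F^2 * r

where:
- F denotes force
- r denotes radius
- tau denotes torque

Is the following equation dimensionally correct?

No

F (force) has dimensions [L M T^-2].
r (radius) has dimensions [L].
tau (torque) has dimensions [L^2 M T^-2].

Left side: [L^2 M T^-2]
Right side: [L^3 M^2 T^-4]

The two sides have different dimensions, so the equation is NOT dimensionally consistent.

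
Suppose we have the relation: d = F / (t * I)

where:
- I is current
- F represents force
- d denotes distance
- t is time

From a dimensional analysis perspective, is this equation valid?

No

I (current) has dimensions [I].
F (force) has dimensions [L M T^-2].
d (distance) has dimensions [L].
t (time) has dimensions [T].

Left side: [L]
Right side: [I^-1 L M T^-3]

The two sides have different dimensions, so the equation is NOT dimensionally consistent.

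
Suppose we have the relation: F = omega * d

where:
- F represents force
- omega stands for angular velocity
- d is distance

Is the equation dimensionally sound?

No

F (force) has dimensions [L M T^-2].
omega (angular velocity) has dimensions [T^-1].
d (distance) has dimensions [L].

Left side: [L M T^-2]
Right side: [L T^-1]

The two sides have different dimensions, so the equation is NOT dimensionally consistent.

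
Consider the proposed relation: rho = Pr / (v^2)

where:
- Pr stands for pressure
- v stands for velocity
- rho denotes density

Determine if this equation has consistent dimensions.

Yes

Pr (pressure) has dimensions [L^-1 M T^-2].
v (velocity) has dimensions [L T^-1].
rho (density) has dimensions [L^-3 M].

Left side: [L^-3 M]
Right side: [L^-3 M]

Both sides have the same dimensions, so the equation is dimensionally consistent.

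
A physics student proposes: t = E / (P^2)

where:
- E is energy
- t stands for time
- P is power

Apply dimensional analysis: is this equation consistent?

No

E (energy) has dimensions [L^2 M T^-2].
t (time) has dimensions [T].
P (power) has dimensions [L^2 M T^-3].

Left side: [T]
Right side: [L^-2 M^-1 T^4]

The two sides have different dimensions, so the equation is NOT dimensionally consistent.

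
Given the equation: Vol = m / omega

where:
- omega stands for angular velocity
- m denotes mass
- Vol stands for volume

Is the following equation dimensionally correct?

No

omega (angular velocity) has dimensions [T^-1].
m (mass) has dimensions [M].
Vol (volume) has dimensions [L^3].

Left side: [L^3]
Right side: [M T]

The two sides have different dimensions, so the equation is NOT dimensionally consistent.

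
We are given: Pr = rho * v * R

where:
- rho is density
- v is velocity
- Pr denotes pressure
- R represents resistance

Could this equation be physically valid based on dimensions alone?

No

rho (density) has dimensions [L^-3 M].
v (velocity) has dimensions [L T^-1].
Pr (pressure) has dimensions [L^-1 M T^-2].
R (resistance) has dimensions [I^-2 L^2 M T^-3].

Left side: [L^-1 M T^-2]
Right side: [I^-2 M^2 T^-4]

The two sides have different dimensions, so the equation is NOT dimensionally consistent.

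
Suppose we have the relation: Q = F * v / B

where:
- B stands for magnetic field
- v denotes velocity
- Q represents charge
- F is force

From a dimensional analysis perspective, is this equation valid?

No

B (magnetic field) has dimensions [I^-1 M T^-2].
v (velocity) has dimensions [L T^-1].
Q (charge) has dimensions [I T].
F (force) has dimensions [L M T^-2].

Left side: [I T]
Right side: [I L^2 T^-1]

The two sides have different dimensions, so the equation is NOT dimensionally consistent.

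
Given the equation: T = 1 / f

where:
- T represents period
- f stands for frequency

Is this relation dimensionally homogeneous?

Yes

T (period) has dimensions [T].
f (frequency) has dimensions [T^-1].

Left side: [T]
Right side: [T]

Both sides have the same dimensions, so the equation is dimensionally consistent.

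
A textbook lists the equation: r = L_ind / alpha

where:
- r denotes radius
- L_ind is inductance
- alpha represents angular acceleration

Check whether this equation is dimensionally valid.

No

r (radius) has dimensions [L].
L_ind (inductance) has dimensions [I^-2 L^2 M T^-2].
alpha (angular acceleration) has dimensions [T^-2].

Left side: [L]
Right side: [I^-2 L^2 M]

The two sides have different dimensions, so the equation is NOT dimensionally consistent.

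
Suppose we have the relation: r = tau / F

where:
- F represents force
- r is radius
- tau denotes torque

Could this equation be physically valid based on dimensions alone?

Yes

F (force) has dimensions [L M T^-2].
r (radius) has dimensions [L].
tau (torque) has dimensions [L^2 M T^-2].

Left side: [L]
Right side: [L]

Both sides have the same dimensions, so the equation is dimensionally consistent.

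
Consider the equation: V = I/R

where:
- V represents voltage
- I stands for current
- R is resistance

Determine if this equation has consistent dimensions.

No

V (voltage) has dimensions [I^-1 L^2 M T^-3].
I (current) has dimensions [I].
R (resistance) has dimensions [I^-2 L^2 M T^-3].

Left side: [I^-1 L^2 M T^-3]
Right side: [I^3 L^-2 M^-1 T^3]

The two sides have different dimensions, so the equation is NOT dimensionally consistent.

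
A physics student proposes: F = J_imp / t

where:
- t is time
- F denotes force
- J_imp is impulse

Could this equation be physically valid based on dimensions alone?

Yes

t (time) has dimensions [T].
F (force) has dimensions [L M T^-2].
J_imp (impulse) has dimensions [L M T^-1].

Left side: [L M T^-2]
Right side: [L M T^-2]

Both sides have the same dimensions, so the equation is dimensionally consistent.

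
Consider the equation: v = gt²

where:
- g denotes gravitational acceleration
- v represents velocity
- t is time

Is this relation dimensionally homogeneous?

No

g (gravitational acceleration) has dimensions [L T^-2].
v (velocity) has dimensions [L T^-1].
t (time) has dimensions [T].

Left side: [L T^-1]
Right side: [L]

The two sides have different dimensions, so the equation is NOT dimensionally consistent.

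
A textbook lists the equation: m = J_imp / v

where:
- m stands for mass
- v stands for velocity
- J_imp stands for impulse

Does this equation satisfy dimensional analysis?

Yes

m (mass) has dimensions [M].
v (velocity) has dimensions [L T^-1].
J_imp (impulse) has dimensions [L M T^-1].

Left side: [M]
Right side: [M]

Both sides have the same dimensions, so the equation is dimensionally consistent.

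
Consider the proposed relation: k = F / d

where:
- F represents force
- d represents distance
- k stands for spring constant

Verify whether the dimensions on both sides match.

Yes

F (force) has dimensions [L M T^-2].
d (distance) has dimensions [L].
k (spring constant) has dimensions [M T^-2].

Left side: [M T^-2]
Right side: [M T^-2]

Both sides have the same dimensions, so the equation is dimensionally consistent.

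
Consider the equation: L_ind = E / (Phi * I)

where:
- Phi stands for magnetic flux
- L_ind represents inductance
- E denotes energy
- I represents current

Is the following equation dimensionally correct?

No

Phi (magnetic flux) has dimensions [I^-1 L^2 M T^-2].
L_ind (inductance) has dimensions [I^-2 L^2 M T^-2].
E (energy) has dimensions [L^2 M T^-2].
I (current) has dimensions [I].

Left side: [I^-2 L^2 M T^-2]
Right side: [dimensionless]

The two sides have different dimensions, so the equation is NOT dimensionally consistent.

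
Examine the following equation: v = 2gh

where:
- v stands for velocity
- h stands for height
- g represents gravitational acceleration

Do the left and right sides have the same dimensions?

No

v (velocity) has dimensions [L T^-1].
h (height) has dimensions [L].
g (gravitational acceleration) has dimensions [L T^-2].

Left side: [L T^-1]
Right side: [L^2 T^-2]

The two sides have different dimensions, so the equation is NOT dimensionally consistent.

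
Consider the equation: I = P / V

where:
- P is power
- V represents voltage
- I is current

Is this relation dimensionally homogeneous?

Yes

P (power) has dimensions [L^2 M T^-3].
V (voltage) has dimensions [I^-1 L^2 M T^-3].
I (current) has dimensions [I].

Left side: [I]
Right side: [I]

Both sides have the same dimensions, so the equation is dimensionally consistent.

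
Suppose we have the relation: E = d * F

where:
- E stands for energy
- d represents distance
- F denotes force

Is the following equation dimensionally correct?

Yes

E (energy) has dimensions [L^2 M T^-2].
d (distance) has dimensions [L].
F (force) has dimensions [L M T^-2].

Left side: [L^2 M T^-2]
Right side: [L^2 M T^-2]

Both sides have the same dimensions, so the equation is dimensionally consistent.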